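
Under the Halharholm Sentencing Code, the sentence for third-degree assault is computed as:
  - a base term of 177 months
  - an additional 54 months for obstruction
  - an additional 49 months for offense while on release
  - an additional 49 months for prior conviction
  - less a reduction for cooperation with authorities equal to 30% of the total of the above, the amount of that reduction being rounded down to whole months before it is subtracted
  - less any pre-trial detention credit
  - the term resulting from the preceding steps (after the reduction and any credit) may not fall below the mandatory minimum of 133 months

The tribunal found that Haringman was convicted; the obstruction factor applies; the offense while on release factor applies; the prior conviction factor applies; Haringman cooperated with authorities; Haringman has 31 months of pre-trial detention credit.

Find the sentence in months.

Obstruction enhancement: +54 months
Offense while on release enhancement: +49 months
Prior conviction enhancement: +49 months
Adjusted term: 177 months + 54 months + 49 months + 49 months = 329 months
Cooperation with authorities reduction: 30% of 329 months = 98 months (rounded down)
After reduction: 329 − 98 = 231 months
Less pre-trial detention credit: 231 months − 31 months = 200 months
Minimum 133 months: 200 months meets the minimum, no increase.

Sentence: 200 months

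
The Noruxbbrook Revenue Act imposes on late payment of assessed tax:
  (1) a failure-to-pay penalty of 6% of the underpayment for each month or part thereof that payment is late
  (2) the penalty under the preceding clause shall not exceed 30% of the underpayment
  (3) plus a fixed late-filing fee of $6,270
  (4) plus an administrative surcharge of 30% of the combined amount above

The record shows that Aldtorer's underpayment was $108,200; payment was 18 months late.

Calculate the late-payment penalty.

$50,349

Accrued rate: 6% × 18 = 108%, capped at 30% → 30%
Failure-to-pay penalty: 30% of $108,200 = $32,460
Penalty before surcharge: $32,460 + $6,270 = $38,730
Administrative surcharge: 30% of $38,730 = $11,619
Total penalty: $38,730 + $11,619 = $50,349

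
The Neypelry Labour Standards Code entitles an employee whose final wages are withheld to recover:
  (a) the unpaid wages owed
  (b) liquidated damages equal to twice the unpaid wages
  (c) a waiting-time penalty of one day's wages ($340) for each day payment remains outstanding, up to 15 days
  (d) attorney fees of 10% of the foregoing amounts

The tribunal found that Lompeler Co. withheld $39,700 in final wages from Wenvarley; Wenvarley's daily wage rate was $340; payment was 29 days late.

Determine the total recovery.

$136,620

Doubled: 2 × $39,700 = $79,400
Penalty days: min(29, 15) = 15
Waiting-time penalty: 15 × $340 = $5,100
Subtotal: $39,700 + $79,400 + $5,100 = $124,200
Attorney fees: 10% of $124,200 = $12,420
Total award: $124,200 + $12,420 = $136,620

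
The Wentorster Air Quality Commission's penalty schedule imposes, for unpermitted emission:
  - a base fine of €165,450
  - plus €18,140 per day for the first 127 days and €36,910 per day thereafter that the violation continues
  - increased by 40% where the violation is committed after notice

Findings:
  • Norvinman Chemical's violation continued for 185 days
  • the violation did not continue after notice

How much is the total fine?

€4,610,010

First 127 days: 127 × €18,140 = €2,303,780
Remaining days: (185 − 127) × €36,910 = €2,140,780
Per-day component: €2,303,780 + €2,140,780 = €4,444,560
Base plus per-day: €165,450 + €4,444,560 = €4,610,010
The violation did not continue after notice: no 40% increase.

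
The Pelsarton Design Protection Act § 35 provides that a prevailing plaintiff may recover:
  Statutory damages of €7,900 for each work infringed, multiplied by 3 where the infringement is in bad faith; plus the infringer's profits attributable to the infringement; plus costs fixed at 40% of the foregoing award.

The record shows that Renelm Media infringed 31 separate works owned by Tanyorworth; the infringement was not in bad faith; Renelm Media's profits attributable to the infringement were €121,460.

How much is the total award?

€512,904

Statutory damages: 31 × €7,900 = €244,900
Infringement not in bad faith: no ×3 enhancement.
Combined award: €244,900 + €121,460 = €366,360
Costs: 40% of €366,360 = €146,544
Award plus costs: €366,360 + €146,544 = €512,904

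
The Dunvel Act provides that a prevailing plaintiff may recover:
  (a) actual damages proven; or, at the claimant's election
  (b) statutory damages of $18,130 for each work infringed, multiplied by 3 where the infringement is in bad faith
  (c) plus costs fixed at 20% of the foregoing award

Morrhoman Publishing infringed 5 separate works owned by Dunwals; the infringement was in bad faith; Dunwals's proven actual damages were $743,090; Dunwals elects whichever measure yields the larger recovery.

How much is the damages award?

$891,708

Statutory damages: 5 × $18,130 = $90,650
Trebled: 3 × $90,650 = $271,950
Greater of actual damages ($743,090) or enhanced statutory damages ($271,950): $743,090
Costs: 20% of $743,090 = $148,618
Award plus costs: $743,090 + $148,618 = $891,708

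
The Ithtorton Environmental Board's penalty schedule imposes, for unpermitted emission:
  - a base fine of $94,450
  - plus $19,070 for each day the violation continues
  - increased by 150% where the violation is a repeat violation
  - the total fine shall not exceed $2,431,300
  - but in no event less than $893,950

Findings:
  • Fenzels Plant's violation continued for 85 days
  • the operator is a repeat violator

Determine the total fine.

Per-day component: 85 × $19,070 = $1,620,950
Base plus per-day: $94,450 + $1,620,950 = $1,715,400
Enhancement: 150% of $1,715,400 = $2,573,100
Enhanced fine: $1,715,400 + $2,573,100 = $4,288,500
Cap at $2,431,300: $4,288,500 exceeds the cap → $2,431,300
Minimum $893,950: $2,431,300 meets the minimum, no increase.

$2,431,300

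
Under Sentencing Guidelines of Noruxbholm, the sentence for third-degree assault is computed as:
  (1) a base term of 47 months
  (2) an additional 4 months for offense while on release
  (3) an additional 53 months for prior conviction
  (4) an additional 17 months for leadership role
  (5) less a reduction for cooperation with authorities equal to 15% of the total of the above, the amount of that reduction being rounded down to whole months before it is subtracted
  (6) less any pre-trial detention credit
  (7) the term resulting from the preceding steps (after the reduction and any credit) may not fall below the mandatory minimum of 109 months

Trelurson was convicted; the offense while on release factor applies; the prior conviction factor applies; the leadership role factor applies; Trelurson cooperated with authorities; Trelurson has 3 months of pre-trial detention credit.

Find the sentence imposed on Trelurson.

109 months

Offense while on release enhancement: +4 months
Prior conviction enhancement: +53 months
Leadership role enhancement: +17 months
Adjusted term: 47 months + 4 months + 53 months + 17 months = 121 months
Cooperation with authorities reduction: 15% of 121 months = 18 months (rounded down)
After reduction: 121 − 18 = 103 months
Less pre-trial detention credit: 103 months − 3 months = 100 months
Minimum 109 months: 100 months is below the minimum → 109 months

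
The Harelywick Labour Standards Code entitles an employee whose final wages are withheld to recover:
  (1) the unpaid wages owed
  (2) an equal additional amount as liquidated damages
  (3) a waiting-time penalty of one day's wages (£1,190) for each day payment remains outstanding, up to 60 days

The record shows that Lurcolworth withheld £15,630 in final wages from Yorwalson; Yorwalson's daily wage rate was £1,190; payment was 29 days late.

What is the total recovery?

£65,770

Liquidated damages (equal amount): £15,630
Penalty days: min(29, 60) = 29
Waiting-time penalty: 29 × £1,190 = £34,510
Total award: £15,630 + £15,630 + £34,510 = £65,770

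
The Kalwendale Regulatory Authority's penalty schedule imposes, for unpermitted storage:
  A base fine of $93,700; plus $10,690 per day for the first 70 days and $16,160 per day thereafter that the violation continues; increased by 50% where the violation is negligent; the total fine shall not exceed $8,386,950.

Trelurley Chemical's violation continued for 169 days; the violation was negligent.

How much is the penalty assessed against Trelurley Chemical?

$3,662,760

First 70 days: 70 × $10,690 = $748,300
Remaining days: (169 − 70) × $16,160 = $1,599,840
Per-day component: $748,300 + $1,599,840 = $2,348,140
Base plus per-day: $93,700 + $2,348,140 = $2,441,840
Enhancement: 50% of $2,441,840 = $1,220,920
Enhanced fine: $2,441,840 + $1,220,920 = $3,662,760
Cap at $8,386,950: $3,662,760 is within the cap, no reduction.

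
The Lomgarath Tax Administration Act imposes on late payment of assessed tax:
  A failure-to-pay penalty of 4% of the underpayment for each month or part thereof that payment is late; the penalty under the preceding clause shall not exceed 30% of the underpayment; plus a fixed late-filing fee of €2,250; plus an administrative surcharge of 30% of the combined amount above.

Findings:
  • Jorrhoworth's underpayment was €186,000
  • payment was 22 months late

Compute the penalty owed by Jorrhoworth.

Accrued rate: 4% × 22 = 88%, capped at 30% → 30%
Failure-to-pay penalty: 30% of €186,000 = €55,800
Penalty before surcharge: €55,800 + €2,250 = €58,050
Administrative surcharge: 30% of €58,050 = €17,415
Total penalty: €58,050 + €17,415 = €75,465

€75,465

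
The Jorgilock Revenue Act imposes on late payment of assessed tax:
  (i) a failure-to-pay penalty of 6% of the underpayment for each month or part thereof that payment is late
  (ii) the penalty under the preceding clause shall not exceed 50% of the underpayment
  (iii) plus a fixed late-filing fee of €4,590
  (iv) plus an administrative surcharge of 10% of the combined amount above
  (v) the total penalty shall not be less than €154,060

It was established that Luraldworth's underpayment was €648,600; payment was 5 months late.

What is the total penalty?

Accrued rate: 6% × 5 = 30%, capped at 50% → 30%
Failure-to-pay penalty: 30% of €648,600 = €194,580
Penalty before surcharge: €194,580 + €4,590 = €199,170
Administrative surcharge: 10% of €199,170 = €19,917
Total penalty: €199,170 + €19,917 = €219,087
Minimum €154,060: €219,087 meets the minimum, no increase.

Penalty: €219,087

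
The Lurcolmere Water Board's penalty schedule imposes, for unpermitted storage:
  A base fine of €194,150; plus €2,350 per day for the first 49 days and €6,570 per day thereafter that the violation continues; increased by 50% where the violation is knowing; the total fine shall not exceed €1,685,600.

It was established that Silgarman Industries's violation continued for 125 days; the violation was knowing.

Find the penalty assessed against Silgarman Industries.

First 49 days: 49 × €2,350 = €115,150
Remaining days: (125 − 49) × €6,570 = €499,320
Per-day component: €115,150 + €499,320 = €614,470
Base plus per-day: €194,150 + €614,470 = €808,620
Enhancement: 50% of €808,620 = €404,310
Enhanced fine: €808,620 + €404,310 = €1,212,930
Cap at €1,685,600: €1,212,930 is within the cap, no reduction.

€1,212,930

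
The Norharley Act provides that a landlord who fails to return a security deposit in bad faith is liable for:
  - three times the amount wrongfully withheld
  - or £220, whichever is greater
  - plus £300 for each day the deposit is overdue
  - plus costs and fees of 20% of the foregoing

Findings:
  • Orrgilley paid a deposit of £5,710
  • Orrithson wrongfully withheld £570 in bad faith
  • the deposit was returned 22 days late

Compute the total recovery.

Trebled: 3 × £570 = £1,710
Minimum £220: £1,710 meets the minimum, no increase.
Late-return penalty: 22 × £300 = £6,600
Damages plus late penalty: £1,710 + £6,600 = £8,310
Costs and fees: 20% of £8,310 = £1,662
Total recovery: £8,310 + £1,662 = £9,972

£9,972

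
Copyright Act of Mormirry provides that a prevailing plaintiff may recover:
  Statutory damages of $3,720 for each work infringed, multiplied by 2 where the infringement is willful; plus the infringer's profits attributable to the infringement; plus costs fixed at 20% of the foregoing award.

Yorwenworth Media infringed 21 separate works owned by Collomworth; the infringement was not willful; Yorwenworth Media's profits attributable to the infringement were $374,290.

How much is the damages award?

Statutory damages: 21 × $3,720 = $78,120
Infringement not willful: no ×2 enhancement.
Combined award: $78,120 + $374,290 = $452,410
Costs: 20% of $452,410 = $90,482
Award plus costs: $452,410 + $90,482 = $542,892

Award: $542,892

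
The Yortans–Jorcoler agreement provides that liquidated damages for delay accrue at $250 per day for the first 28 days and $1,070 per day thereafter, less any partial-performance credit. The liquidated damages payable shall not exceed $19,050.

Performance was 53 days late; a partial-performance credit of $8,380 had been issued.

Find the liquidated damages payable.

First 28 days: 28 × $250 = $7,000
Remaining days: (53 − 28) × $1,070 = $26,750
Accrued per-day damages: $7,000 + $26,750 = $33,750
Less partial-performance credit: $33,750 − $8,380 = $25,370
Cap at $19,050: $25,370 exceeds the cap → $19,050

$19,050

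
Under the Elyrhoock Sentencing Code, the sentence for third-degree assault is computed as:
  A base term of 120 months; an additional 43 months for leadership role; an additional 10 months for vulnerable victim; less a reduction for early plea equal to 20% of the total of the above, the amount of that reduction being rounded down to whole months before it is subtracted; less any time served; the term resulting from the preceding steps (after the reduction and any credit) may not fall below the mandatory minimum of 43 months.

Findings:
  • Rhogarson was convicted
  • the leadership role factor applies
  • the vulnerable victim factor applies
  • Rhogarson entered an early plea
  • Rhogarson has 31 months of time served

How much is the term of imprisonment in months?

108 months

Leadership role enhancement: +43 months
Vulnerable victim enhancement: +10 months
Adjusted term: 120 months + 43 months + 10 months = 173 months
Early plea reduction: 20% of 173 months = 34 months (rounded down)
After reduction: 173 − 34 = 139 months
Less time served: 139 months − 31 months = 108 months
Minimum 43 months: 108 months meets the minimum, no increase.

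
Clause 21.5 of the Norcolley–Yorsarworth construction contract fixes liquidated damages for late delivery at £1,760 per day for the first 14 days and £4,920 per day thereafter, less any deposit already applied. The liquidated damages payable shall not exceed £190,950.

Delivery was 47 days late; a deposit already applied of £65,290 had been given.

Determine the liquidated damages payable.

Liquidated damages: £121,710

First 14 days: 14 × £1,760 = £24,640
Remaining days: (47 − 14) × £4,920 = £162,360
Accrued per-day damages: £24,640 + £162,360 = £187,000
Less deposit already applied: £187,000 − £65,290 = £121,710
Cap at £190,950: £121,710 is within the cap, no reduction.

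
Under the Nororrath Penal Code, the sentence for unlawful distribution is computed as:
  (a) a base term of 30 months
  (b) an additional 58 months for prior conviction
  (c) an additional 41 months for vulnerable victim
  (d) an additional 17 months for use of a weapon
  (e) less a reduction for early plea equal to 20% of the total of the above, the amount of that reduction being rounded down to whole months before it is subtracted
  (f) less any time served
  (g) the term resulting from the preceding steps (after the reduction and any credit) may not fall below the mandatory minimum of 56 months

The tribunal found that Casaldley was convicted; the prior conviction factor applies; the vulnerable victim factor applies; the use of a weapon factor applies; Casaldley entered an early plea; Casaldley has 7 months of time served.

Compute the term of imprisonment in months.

Sentence: 110 months

Prior conviction enhancement: +58 months
Vulnerable victim enhancement: +41 months
Use of a weapon enhancement: +17 months
Adjusted term: 30 months + 58 months + 41 months + 17 months = 146 months
Early plea reduction: 20% of 146 months = 29 months (rounded down)
After reduction: 146 − 29 = 117 months
Less time served: 117 months − 7 months = 110 months
Minimum 56 months: 110 months meets the minimum, no increase.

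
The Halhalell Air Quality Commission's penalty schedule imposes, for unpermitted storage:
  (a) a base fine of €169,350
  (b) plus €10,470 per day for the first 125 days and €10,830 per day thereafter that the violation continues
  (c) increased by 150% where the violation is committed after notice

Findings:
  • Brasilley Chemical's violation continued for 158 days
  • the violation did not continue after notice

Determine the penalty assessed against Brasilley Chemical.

€1,835,490

First 125 days: 125 × €10,470 = €1,308,750
Remaining days: (158 − 125) × €10,830 = €357,390
Per-day component: €1,308,750 + €357,390 = €1,666,140
Base plus per-day: €169,350 + €1,666,140 = €1,835,490
The violation did not continue after notice: no 150% increase.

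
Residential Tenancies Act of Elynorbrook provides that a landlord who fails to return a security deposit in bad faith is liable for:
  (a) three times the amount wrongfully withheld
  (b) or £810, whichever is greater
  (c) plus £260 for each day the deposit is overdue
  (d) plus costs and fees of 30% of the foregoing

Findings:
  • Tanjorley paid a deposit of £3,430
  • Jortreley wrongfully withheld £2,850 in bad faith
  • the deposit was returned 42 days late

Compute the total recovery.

Trebled: 3 × £2,850 = £8,550
Minimum £810: £8,550 meets the minimum, no increase.
Late-return penalty: 42 × £260 = £10,920
Damages plus late penalty: £8,550 + £10,920 = £19,470
Costs and fees: 30% of £19,470 = £5,841
Total recovery: £19,470 + £5,841 = £25,311

£25,311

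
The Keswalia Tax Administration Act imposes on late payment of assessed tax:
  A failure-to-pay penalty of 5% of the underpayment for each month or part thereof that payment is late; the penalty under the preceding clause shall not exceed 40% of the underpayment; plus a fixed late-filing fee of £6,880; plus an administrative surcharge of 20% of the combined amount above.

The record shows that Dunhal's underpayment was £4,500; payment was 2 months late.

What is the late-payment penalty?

Penalty: £8,796

Accrued rate: 5% × 2 = 10%, capped at 40% → 10%
Failure-to-pay penalty: 10% of £4,500 = £450
Penalty before surcharge: £450 + £6,880 = £7,330
Administrative surcharge: 20% of £7,330 = £1,466
Total penalty: £7,330 + £1,466 = £8,796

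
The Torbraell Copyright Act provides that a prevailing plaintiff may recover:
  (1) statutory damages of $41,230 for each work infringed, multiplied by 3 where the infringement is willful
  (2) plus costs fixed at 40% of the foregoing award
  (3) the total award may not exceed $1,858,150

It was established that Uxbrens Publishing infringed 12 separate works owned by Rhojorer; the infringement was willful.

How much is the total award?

Statutory damages: 12 × $41,230 = $494,760
Trebled: 3 × $494,760 = $1,484,280
Costs: 40% of $1,484,280 = $593,712
Award plus costs: $1,484,280 + $593,712 = $2,077,992
Cap at $1,858,150: $2,077,992 exceeds the cap → $1,858,150

Award: $1,858,150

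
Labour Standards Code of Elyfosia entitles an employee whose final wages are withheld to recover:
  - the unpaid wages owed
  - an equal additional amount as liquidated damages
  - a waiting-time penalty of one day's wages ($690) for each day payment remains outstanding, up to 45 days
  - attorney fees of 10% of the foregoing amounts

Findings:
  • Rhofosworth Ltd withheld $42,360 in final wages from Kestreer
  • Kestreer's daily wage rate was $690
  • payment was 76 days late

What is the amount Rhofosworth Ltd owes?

Liquidated damages (equal amount): $42,360
Penalty days: min(76, 45) = 45
Waiting-time penalty: 45 × $690 = $31,050
Subtotal: $42,360 + $42,360 + $31,050 = $115,770
Attorney fees: 10% of $115,770 = $11,577
Total award: $115,770 + $11,577 = $127,347

Total award: $127,347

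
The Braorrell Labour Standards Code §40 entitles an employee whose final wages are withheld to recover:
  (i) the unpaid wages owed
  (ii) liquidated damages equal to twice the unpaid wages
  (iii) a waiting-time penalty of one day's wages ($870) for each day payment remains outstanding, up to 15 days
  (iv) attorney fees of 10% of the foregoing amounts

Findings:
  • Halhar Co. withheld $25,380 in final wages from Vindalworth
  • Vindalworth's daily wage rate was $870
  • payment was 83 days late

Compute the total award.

Doubled: 2 × $25,380 = $50,760
Penalty days: min(83, 15) = 15
Waiting-time penalty: 15 × $870 = $13,050
Subtotal: $25,380 + $50,760 + $13,050 = $89,190
Attorney fees: 10% of $89,190 = $8,919
Total award: $89,190 + $8,919 = $98,109

Total award: $98,109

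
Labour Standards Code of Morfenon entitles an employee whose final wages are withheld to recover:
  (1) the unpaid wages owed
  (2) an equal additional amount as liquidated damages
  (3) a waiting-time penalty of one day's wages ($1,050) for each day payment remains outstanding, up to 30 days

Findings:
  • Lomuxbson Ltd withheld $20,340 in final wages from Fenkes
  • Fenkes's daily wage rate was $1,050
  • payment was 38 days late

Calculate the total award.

Liquidated damages (equal amount): $20,340
Penalty days: min(38, 30) = 30
Waiting-time penalty: 30 × $1,050 = $31,500
Total award: $20,340 + $20,340 + $31,500 = $72,180

$72,180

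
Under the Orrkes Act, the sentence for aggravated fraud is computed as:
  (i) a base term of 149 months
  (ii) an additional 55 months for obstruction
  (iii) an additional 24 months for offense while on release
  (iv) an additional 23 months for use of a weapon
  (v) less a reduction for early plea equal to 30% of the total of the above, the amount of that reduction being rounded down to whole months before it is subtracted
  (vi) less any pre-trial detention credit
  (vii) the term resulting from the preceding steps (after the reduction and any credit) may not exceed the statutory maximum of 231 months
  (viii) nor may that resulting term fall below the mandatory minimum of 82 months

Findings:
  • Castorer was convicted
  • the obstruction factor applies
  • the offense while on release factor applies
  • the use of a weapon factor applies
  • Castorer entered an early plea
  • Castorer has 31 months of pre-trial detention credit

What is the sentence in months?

Obstruction enhancement: +55 months
Offense while on release enhancement: +24 months
Use of a weapon enhancement: +23 months
Adjusted term: 149 months + 55 months + 24 months + 23 months = 251 months
Early plea reduction: 30% of 251 months = 75 months (rounded down)
After reduction: 251 − 75 = 176 months
Less pre-trial detention credit: 176 months − 31 months = 145 months
Cap at 231 months: 145 months is within the cap, no reduction.
Minimum 82 months: 145 months meets the minimum, no increase.

Sentence: 145 months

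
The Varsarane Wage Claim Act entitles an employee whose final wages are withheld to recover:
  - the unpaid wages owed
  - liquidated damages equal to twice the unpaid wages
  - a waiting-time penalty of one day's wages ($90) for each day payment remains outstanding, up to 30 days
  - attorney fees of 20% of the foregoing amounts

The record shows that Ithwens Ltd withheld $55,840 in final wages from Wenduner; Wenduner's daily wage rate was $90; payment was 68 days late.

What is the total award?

$204,264

Doubled: 2 × $55,840 = $111,680
Penalty days: min(68, 30) = 30
Waiting-time penalty: 30 × $90 = $2,700
Subtotal: $55,840 + $111,680 + $2,700 = $170,220
Attorney fees: 20% of $170,220 = $34,044
Total award: $170,220 + $34,044 = $204,264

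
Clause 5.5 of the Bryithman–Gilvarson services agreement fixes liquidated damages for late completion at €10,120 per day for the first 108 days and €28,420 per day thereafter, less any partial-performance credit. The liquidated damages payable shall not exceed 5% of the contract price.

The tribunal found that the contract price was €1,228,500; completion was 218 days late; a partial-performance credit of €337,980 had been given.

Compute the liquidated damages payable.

€61,425

First 108 days: 108 × €10,120 = €1,092,960
Remaining days: (218 − 108) × €28,420 = €3,126,200
Accrued per-day damages: €1,092,960 + €3,126,200 = €4,219,160
Less partial-performance credit: €4,219,160 − €337,980 = €3,881,180
Cap: 5% of €1,228,500 = €61,425
Cap at €61,425: €3,881,180 exceeds the cap → €61,425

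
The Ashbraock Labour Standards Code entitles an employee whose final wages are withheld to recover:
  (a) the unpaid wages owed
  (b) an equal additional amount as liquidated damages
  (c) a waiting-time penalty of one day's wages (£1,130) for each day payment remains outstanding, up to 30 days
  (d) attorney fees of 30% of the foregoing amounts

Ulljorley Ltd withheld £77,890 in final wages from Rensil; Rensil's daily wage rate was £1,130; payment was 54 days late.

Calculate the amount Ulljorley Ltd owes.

£246,584

Liquidated damages (equal amount): £77,890
Penalty days: min(54, 30) = 30
Waiting-time penalty: 30 × £1,130 = £33,900
Subtotal: £77,890 + £77,890 + £33,900 = £189,680
Attorney fees: 30% of £189,680 = £56,904
Total award: £189,680 + £56,904 = £246,584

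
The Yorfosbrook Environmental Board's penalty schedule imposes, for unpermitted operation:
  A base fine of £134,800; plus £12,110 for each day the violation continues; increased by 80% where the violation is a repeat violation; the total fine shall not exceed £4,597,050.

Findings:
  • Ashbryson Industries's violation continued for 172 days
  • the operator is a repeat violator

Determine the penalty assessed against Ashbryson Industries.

Per-day component: 172 × £12,110 = £2,082,920
Base plus per-day: £134,800 + £2,082,920 = £2,217,720
Enhancement: 80% of £2,217,720 = £1,774,176
Enhanced fine: £2,217,720 + £1,774,176 = £3,991,896
Cap at £4,597,050: £3,991,896 is within the cap, no reduction.

£3,991,896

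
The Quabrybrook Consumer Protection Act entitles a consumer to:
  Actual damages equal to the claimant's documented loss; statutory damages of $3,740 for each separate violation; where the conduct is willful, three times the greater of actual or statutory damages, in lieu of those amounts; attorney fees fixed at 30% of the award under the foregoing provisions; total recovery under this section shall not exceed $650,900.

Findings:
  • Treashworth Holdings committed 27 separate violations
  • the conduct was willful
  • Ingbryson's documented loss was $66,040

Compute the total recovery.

Total recovery: $393,822

Statutory damages: 27 × $3,740 = $100,980
Greater of actual damages ($66,040) or statutory damages ($100,980): $100,980
Trebled: 3 × $100,980 = $302,940
Attorney fees: 30% of $302,940 = $90,882
Total before cap: $302,940 + $90,882 = $393,822
Cap at $650,900: $393,822 is within the cap, no reduction.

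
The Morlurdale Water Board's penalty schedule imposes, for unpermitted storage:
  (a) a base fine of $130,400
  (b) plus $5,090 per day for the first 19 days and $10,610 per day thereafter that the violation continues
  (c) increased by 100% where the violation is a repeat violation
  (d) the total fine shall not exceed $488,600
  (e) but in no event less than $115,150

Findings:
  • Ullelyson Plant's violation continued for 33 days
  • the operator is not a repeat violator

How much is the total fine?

$375,650

First 19 days: 19 × $5,090 = $96,710
Remaining days: (33 − 19) × $10,610 = $148,540
Per-day component: $96,710 + $148,540 = $245,250
Base plus per-day: $130,400 + $245,250 = $375,650
The operator is not a repeat violator: no 100% increase.
Cap at $488,600: $375,650 is within the cap, no reduction.
Minimum $115,150: $375,650 meets the minimum, no increase.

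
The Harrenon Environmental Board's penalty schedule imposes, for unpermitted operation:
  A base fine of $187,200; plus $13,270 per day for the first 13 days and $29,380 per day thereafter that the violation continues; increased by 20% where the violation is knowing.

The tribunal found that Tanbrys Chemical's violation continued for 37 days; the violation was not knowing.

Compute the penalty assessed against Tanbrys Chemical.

$1,064,830

First 13 days: 13 × $13,270 = $172,510
Remaining days: (37 − 13) × $29,380 = $705,120
Per-day component: $172,510 + $705,120 = $877,630
Base plus per-day: $187,200 + $877,630 = $1,064,830
The violation was not knowing: no 20% increase.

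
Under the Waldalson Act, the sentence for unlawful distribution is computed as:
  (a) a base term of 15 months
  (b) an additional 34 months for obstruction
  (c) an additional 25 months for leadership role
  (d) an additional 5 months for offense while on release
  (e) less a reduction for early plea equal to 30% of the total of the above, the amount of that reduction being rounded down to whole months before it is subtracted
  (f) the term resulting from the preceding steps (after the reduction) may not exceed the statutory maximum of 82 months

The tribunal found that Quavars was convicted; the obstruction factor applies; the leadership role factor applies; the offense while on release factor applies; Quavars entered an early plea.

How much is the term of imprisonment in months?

Obstruction enhancement: +34 months
Leadership role enhancement: +25 months
Offense while on release enhancement: +5 months
Adjusted term: 15 months + 34 months + 25 months + 5 months = 79 months
Early plea reduction: 30% of 79 months = 23 months (rounded down)
After reduction: 79 − 23 = 56 months
Cap at 82 months: 56 months is within the cap, no reduction.

56 months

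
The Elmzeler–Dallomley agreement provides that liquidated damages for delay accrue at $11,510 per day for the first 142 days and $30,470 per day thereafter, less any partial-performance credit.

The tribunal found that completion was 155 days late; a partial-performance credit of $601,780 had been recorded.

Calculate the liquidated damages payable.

Liquidated damages: $1,428,750

First 142 days: 142 × $11,510 = $1,634,420
Remaining days: (155 − 142) × $30,470 = $396,110
Accrued per-day damages: $1,634,420 + $396,110 = $2,030,530
Less partial-performance credit: $2,030,530 − $601,780 = $1,428,750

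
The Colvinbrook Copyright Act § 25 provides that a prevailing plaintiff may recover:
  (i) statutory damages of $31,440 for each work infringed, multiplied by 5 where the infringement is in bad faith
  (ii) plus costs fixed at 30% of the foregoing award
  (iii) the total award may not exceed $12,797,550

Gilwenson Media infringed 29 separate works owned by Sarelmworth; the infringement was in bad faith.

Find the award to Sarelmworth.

Award: $5,926,440

Statutory damages: 29 × $31,440 = $911,760
Multiplied by 5: 5 × $911,760 = $4,558,800
Costs: 30% of $4,558,800 = $1,367,640
Award plus costs: $4,558,800 + $1,367,640 = $5,926,440
Cap at $12,797,550: $5,926,440 is within the cap, no reduction.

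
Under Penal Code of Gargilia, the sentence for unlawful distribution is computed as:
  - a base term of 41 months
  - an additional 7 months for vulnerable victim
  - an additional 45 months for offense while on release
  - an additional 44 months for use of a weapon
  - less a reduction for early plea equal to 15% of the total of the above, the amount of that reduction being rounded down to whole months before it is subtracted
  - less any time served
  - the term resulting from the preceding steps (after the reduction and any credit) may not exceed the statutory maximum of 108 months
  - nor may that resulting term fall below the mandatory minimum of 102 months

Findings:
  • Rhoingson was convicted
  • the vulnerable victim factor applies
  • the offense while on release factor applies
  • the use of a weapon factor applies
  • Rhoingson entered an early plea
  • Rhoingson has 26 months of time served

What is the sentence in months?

Vulnerable victim enhancement: +7 months
Offense while on release enhancement: +45 months
Use of a weapon enhancement: +44 months
Adjusted term: 41 months + 7 months + 45 months + 44 months = 137 months
Early plea reduction: 15% of 137 months = 20 months (rounded down)
After reduction: 137 − 20 = 117 months
Less time served: 117 months − 26 months = 91 months
Cap at 108 months: 91 months is within the cap, no reduction.
Minimum 102 months: 91 months is below the minimum → 102 months

102 months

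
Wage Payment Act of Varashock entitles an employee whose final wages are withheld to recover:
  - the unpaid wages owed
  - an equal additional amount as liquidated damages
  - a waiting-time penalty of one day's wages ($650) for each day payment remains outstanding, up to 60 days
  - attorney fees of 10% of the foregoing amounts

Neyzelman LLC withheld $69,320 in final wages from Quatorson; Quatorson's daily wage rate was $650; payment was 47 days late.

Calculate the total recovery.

Liquidated damages (equal amount): $69,320
Penalty days: min(47, 60) = 47
Waiting-time penalty: 47 × $650 = $30,550
Subtotal: $69,320 + $69,320 + $30,550 = $169,190
Attorney fees: 10% of $169,190 = $16,919
Total award: $169,190 + $16,919 = $186,109

$186,109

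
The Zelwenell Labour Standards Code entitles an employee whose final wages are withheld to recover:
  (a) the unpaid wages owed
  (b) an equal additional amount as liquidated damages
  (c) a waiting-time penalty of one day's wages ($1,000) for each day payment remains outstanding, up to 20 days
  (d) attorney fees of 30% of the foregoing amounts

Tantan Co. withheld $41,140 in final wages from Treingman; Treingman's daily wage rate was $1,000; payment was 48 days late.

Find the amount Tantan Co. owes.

Liquidated damages (equal amount): $41,140
Penalty days: min(48, 20) = 20
Waiting-time penalty: 20 × $1,000 = $20,000
Subtotal: $41,140 + $41,140 + $20,000 = $102,280
Attorney fees: 30% of $102,280 = $30,684
Total award: $102,280 + $30,684 = $132,964

$132,964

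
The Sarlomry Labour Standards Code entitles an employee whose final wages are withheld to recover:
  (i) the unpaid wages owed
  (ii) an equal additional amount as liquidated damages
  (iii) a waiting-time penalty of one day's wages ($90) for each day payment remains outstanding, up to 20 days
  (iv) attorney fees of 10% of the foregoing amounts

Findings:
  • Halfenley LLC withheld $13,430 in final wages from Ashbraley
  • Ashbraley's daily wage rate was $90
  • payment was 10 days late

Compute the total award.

$30,536

Liquidated damages (equal amount): $13,430
Penalty days: min(10, 20) = 10
Waiting-time penalty: 10 × $90 = $900
Subtotal: $13,430 + $13,430 + $900 = $27,760
Attorney fees: 10% of $27,760 = $2,776
Total award: $27,760 + $2,776 = $30,536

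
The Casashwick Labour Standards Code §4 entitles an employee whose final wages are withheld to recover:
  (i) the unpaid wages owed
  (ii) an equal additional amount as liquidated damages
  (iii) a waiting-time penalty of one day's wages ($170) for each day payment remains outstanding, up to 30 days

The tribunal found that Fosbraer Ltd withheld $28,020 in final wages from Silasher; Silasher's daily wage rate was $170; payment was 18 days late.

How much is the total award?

Liquidated damages (equal amount): $28,020
Penalty days: min(18, 30) = 18
Waiting-time penalty: 18 × $170 = $3,060
Total award: $28,020 + $28,020 + $3,060 = $59,100

$59,100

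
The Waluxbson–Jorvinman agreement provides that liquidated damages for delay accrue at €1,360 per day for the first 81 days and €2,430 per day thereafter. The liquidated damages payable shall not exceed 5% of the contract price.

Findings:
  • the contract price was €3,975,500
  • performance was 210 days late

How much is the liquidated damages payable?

First 81 days: 81 × €1,360 = €110,160
Remaining days: (210 − 81) × €2,430 = €313,470
Accrued per-day damages: €110,160 + €313,470 = €423,630
Cap: 5% of €3,975,500 = €198,775
Cap at €198,775: €423,630 exceeds the cap → €198,775

€198,775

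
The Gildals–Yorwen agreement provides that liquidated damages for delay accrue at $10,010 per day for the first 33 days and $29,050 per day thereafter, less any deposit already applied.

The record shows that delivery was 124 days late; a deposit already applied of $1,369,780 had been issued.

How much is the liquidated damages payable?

$1,604,100

First 33 days: 33 × $10,010 = $330,330
Remaining days: (124 − 33) × $29,050 = $2,643,550
Accrued per-day damages: $330,330 + $2,643,550 = $2,973,880
Less deposit already applied: $2,973,880 − $1,369,780 = $1,604,100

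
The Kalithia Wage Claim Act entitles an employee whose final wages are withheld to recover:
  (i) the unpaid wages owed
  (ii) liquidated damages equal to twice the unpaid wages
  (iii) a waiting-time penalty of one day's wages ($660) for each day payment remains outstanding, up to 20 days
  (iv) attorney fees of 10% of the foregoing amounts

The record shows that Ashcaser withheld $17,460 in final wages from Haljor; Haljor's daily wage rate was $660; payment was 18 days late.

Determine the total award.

$70,686

Doubled: 2 × $17,460 = $34,920
Penalty days: min(18, 20) = 18
Waiting-time penalty: 18 × $660 = $11,880
Subtotal: $17,460 + $34,920 + $11,880 = $64,260
Attorney fees: 10% of $64,260 = $6,426
Total award: $64,260 + $6,426 = $70,686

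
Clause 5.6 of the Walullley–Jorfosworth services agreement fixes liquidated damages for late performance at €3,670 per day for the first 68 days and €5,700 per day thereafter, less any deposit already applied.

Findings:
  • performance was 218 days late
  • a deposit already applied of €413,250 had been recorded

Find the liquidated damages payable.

€691,310

First 68 days: 68 × €3,670 = €249,560
Remaining days: (218 − 68) × €5,700 = €855,000
Accrued per-day damages: €249,560 + €855,000 = €1,104,560
Less deposit already applied: €1,104,560 − €413,250 = €691,310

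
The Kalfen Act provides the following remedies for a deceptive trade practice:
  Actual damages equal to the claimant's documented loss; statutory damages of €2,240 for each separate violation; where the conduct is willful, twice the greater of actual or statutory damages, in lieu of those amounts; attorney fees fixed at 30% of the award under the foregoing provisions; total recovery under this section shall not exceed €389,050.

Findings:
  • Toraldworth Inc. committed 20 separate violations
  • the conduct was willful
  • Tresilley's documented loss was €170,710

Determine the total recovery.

Statutory damages: 20 × €2,240 = €44,800
Greater of actual damages (€170,710) or statutory damages (€44,800): €170,710
Doubled: 2 × €170,710 = €341,420
Attorney fees: 30% of €341,420 = €102,426
Total before cap: €341,420 + €102,426 = €443,846
Cap at €389,050: €443,846 exceeds the cap → €389,050

€389,050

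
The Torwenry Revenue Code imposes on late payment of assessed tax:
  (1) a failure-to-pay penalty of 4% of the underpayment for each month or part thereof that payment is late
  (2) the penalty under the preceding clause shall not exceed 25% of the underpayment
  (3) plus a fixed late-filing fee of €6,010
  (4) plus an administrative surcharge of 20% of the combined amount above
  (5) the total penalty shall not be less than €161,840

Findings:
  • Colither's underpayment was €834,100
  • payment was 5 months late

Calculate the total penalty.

€207,396

Accrued rate: 4% × 5 = 20%, capped at 25% → 20%
Failure-to-pay penalty: 20% of €834,100 = €166,820
Penalty before surcharge: €166,820 + €6,010 = €172,830
Administrative surcharge: 20% of €172,830 = €34,566
Total penalty: €172,830 + €34,566 = €207,396
Minimum €161,840: €207,396 meets the minimum, no increase.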